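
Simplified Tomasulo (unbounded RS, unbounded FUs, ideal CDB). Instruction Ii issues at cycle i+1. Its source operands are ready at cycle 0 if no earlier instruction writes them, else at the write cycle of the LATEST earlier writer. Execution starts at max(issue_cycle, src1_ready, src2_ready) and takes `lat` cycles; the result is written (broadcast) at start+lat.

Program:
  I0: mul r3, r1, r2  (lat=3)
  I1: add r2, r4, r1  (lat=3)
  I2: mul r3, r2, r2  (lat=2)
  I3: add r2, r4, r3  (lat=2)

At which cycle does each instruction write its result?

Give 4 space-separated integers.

Answer: 4 5 7 9

Derivation:
I0 mul r3: issue@1 deps=(None,None) exec_start@1 write@4
I1 add r2: issue@2 deps=(None,None) exec_start@2 write@5
I2 mul r3: issue@3 deps=(1,1) exec_start@5 write@7
I3 add r2: issue@4 deps=(None,2) exec_start@7 write@9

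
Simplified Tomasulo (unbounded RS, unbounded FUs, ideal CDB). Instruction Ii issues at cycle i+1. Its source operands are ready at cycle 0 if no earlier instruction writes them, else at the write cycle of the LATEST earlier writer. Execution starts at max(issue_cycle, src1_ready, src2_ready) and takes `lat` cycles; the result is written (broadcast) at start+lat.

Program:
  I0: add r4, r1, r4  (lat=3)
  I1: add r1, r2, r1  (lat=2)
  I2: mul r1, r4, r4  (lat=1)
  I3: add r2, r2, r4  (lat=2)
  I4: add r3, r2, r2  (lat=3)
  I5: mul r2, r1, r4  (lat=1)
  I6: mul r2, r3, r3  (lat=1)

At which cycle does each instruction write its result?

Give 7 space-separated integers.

I0 add r4: issue@1 deps=(None,None) exec_start@1 write@4
I1 add r1: issue@2 deps=(None,None) exec_start@2 write@4
I2 mul r1: issue@3 deps=(0,0) exec_start@4 write@5
I3 add r2: issue@4 deps=(None,0) exec_start@4 write@6
I4 add r3: issue@5 deps=(3,3) exec_start@6 write@9
I5 mul r2: issue@6 deps=(2,0) exec_start@6 write@7
I6 mul r2: issue@7 deps=(4,4) exec_start@9 write@10

Answer: 4 4 5 6 9 7 10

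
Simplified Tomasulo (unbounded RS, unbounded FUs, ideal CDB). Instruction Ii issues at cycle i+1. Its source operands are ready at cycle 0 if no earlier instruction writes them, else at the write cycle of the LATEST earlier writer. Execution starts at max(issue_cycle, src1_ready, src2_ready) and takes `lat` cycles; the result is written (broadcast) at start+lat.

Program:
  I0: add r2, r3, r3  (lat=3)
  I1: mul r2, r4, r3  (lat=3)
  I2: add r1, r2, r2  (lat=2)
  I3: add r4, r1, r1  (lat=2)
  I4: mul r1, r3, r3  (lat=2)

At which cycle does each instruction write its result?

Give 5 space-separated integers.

Answer: 4 5 7 9 7

Derivation:
I0 add r2: issue@1 deps=(None,None) exec_start@1 write@4
I1 mul r2: issue@2 deps=(None,None) exec_start@2 write@5
I2 add r1: issue@3 deps=(1,1) exec_start@5 write@7
I3 add r4: issue@4 deps=(2,2) exec_start@7 write@9
I4 mul r1: issue@5 deps=(None,None) exec_start@5 write@7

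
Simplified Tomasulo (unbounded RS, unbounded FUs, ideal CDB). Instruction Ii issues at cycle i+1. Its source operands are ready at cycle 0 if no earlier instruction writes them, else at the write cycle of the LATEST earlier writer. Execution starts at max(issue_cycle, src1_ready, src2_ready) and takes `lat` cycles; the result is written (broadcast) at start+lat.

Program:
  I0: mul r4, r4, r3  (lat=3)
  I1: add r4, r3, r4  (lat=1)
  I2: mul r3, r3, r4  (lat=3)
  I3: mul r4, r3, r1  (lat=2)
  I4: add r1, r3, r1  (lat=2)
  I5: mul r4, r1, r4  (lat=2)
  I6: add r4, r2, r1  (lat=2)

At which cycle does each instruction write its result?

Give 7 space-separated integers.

I0 mul r4: issue@1 deps=(None,None) exec_start@1 write@4
I1 add r4: issue@2 deps=(None,0) exec_start@4 write@5
I2 mul r3: issue@3 deps=(None,1) exec_start@5 write@8
I3 mul r4: issue@4 deps=(2,None) exec_start@8 write@10
I4 add r1: issue@5 deps=(2,None) exec_start@8 write@10
I5 mul r4: issue@6 deps=(4,3) exec_start@10 write@12
I6 add r4: issue@7 deps=(None,4) exec_start@10 write@12

Answer: 4 5 8 10 10 12 12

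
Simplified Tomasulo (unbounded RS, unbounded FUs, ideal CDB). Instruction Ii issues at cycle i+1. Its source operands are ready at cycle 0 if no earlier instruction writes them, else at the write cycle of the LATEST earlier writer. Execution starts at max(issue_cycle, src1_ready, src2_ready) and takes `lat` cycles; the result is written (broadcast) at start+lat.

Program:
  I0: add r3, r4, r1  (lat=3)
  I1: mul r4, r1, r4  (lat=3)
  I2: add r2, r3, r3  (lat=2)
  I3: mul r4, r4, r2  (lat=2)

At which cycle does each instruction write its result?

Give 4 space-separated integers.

Answer: 4 5 6 8

Derivation:
I0 add r3: issue@1 deps=(None,None) exec_start@1 write@4
I1 mul r4: issue@2 deps=(None,None) exec_start@2 write@5
I2 add r2: issue@3 deps=(0,0) exec_start@4 write@6
I3 mul r4: issue@4 deps=(1,2) exec_start@6 write@8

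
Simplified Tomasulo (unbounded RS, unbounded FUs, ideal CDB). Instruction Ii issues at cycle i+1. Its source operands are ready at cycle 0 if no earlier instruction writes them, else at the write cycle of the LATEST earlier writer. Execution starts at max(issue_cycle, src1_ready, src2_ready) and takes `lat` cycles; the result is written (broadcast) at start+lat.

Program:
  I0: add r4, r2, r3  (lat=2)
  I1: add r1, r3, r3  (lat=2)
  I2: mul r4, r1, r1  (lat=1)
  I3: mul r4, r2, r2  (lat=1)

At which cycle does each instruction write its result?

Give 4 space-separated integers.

I0 add r4: issue@1 deps=(None,None) exec_start@1 write@3
I1 add r1: issue@2 deps=(None,None) exec_start@2 write@4
I2 mul r4: issue@3 deps=(1,1) exec_start@4 write@5
I3 mul r4: issue@4 deps=(None,None) exec_start@4 write@5

Answer: 3 4 5 5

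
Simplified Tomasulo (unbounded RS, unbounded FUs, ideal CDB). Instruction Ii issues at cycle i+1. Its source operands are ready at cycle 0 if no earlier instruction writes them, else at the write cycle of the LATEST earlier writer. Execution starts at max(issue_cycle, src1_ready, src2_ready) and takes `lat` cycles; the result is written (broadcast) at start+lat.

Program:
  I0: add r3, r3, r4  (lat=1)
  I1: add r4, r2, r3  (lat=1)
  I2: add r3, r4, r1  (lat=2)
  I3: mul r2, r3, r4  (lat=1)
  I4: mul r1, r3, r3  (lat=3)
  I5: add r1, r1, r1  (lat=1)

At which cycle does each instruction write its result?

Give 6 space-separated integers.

I0 add r3: issue@1 deps=(None,None) exec_start@1 write@2
I1 add r4: issue@2 deps=(None,0) exec_start@2 write@3
I2 add r3: issue@3 deps=(1,None) exec_start@3 write@5
I3 mul r2: issue@4 deps=(2,1) exec_start@5 write@6
I4 mul r1: issue@5 deps=(2,2) exec_start@5 write@8
I5 add r1: issue@6 deps=(4,4) exec_start@8 write@9

Answer: 2 3 5 6 8 9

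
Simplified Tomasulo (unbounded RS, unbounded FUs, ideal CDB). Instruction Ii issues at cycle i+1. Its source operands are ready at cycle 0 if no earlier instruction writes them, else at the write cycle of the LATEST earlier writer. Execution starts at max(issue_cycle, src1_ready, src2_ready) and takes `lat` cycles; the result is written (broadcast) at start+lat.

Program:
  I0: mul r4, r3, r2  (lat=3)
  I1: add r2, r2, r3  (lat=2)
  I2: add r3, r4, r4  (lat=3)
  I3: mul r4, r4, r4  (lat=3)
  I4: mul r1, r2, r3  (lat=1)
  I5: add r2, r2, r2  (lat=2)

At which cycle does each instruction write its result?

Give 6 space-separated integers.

I0 mul r4: issue@1 deps=(None,None) exec_start@1 write@4
I1 add r2: issue@2 deps=(None,None) exec_start@2 write@4
I2 add r3: issue@3 deps=(0,0) exec_start@4 write@7
I3 mul r4: issue@4 deps=(0,0) exec_start@4 write@7
I4 mul r1: issue@5 deps=(1,2) exec_start@7 write@8
I5 add r2: issue@6 deps=(1,1) exec_start@6 write@8

Answer: 4 4 7 7 8 8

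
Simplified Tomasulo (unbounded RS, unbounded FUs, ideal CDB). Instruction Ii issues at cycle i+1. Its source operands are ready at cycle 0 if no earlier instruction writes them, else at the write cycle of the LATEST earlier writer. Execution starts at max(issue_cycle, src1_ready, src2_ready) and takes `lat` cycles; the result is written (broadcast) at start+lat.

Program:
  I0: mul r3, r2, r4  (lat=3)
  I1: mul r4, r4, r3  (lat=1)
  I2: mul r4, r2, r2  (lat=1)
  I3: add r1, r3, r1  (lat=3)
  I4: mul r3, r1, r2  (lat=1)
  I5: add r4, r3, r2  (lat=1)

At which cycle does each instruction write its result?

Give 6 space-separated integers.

I0 mul r3: issue@1 deps=(None,None) exec_start@1 write@4
I1 mul r4: issue@2 deps=(None,0) exec_start@4 write@5
I2 mul r4: issue@3 deps=(None,None) exec_start@3 write@4
I3 add r1: issue@4 deps=(0,None) exec_start@4 write@7
I4 mul r3: issue@5 deps=(3,None) exec_start@7 write@8
I5 add r4: issue@6 deps=(4,None) exec_start@8 write@9

Answer: 4 5 4 7 8 9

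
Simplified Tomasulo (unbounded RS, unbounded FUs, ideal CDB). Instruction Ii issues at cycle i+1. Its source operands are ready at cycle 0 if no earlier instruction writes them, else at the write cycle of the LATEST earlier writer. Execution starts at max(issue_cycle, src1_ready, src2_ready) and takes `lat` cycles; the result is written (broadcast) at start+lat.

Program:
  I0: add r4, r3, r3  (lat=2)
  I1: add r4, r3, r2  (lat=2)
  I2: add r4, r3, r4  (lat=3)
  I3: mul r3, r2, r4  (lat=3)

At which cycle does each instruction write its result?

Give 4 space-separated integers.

Answer: 3 4 7 10

Derivation:
I0 add r4: issue@1 deps=(None,None) exec_start@1 write@3
I1 add r4: issue@2 deps=(None,None) exec_start@2 write@4
I2 add r4: issue@3 deps=(None,1) exec_start@4 write@7
I3 mul r3: issue@4 deps=(None,2) exec_start@7 write@10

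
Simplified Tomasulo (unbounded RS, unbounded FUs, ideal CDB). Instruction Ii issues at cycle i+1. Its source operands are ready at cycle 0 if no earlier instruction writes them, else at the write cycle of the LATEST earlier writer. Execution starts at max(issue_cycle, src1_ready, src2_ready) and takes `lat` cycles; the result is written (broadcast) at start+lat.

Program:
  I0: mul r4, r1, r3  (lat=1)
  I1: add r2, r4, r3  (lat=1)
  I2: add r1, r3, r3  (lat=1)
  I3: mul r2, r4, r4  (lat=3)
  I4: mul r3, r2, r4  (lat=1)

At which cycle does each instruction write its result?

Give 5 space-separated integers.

Answer: 2 3 4 7 8

Derivation:
I0 mul r4: issue@1 deps=(None,None) exec_start@1 write@2
I1 add r2: issue@2 deps=(0,None) exec_start@2 write@3
I2 add r1: issue@3 deps=(None,None) exec_start@3 write@4
I3 mul r2: issue@4 deps=(0,0) exec_start@4 write@7
I4 mul r3: issue@5 deps=(3,0) exec_start@7 write@8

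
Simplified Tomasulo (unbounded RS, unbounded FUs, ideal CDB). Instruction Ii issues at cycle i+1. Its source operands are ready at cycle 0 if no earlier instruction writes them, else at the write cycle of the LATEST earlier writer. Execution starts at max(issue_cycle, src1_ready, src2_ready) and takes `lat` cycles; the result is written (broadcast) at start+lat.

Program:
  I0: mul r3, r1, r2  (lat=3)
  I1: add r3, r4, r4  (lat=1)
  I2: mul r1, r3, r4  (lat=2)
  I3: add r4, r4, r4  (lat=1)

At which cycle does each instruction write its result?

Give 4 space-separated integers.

Answer: 4 3 5 5

Derivation:
I0 mul r3: issue@1 deps=(None,None) exec_start@1 write@4
I1 add r3: issue@2 deps=(None,None) exec_start@2 write@3
I2 mul r1: issue@3 deps=(1,None) exec_start@3 write@5
I3 add r4: issue@4 deps=(None,None) exec_start@4 write@5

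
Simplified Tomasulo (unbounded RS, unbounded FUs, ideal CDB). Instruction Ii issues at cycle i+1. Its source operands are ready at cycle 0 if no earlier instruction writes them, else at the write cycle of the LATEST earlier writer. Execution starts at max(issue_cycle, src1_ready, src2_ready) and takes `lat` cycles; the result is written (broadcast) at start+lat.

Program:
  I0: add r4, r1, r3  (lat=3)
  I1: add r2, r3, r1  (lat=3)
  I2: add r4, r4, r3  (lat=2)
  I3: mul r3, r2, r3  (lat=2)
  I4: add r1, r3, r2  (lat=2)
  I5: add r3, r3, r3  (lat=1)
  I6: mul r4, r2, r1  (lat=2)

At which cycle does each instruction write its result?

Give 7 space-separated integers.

Answer: 4 5 6 7 9 8 11

Derivation:
I0 add r4: issue@1 deps=(None,None) exec_start@1 write@4
I1 add r2: issue@2 deps=(None,None) exec_start@2 write@5
I2 add r4: issue@3 deps=(0,None) exec_start@4 write@6
I3 mul r3: issue@4 deps=(1,None) exec_start@5 write@7
I4 add r1: issue@5 deps=(3,1) exec_start@7 write@9
I5 add r3: issue@6 deps=(3,3) exec_start@7 write@8
I6 mul r4: issue@7 deps=(1,4) exec_start@9 write@11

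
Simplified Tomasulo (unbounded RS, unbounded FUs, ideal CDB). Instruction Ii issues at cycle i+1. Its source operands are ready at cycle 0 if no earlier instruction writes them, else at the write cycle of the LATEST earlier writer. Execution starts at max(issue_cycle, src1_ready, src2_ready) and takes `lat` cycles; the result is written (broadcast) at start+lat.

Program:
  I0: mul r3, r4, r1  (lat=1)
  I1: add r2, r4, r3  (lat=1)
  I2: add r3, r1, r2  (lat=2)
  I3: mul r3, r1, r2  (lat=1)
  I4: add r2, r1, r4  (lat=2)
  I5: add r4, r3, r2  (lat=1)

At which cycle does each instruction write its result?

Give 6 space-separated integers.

I0 mul r3: issue@1 deps=(None,None) exec_start@1 write@2
I1 add r2: issue@2 deps=(None,0) exec_start@2 write@3
I2 add r3: issue@3 deps=(None,1) exec_start@3 write@5
I3 mul r3: issue@4 deps=(None,1) exec_start@4 write@5
I4 add r2: issue@5 deps=(None,None) exec_start@5 write@7
I5 add r4: issue@6 deps=(3,4) exec_start@7 write@8

Answer: 2 3 5 5 7 8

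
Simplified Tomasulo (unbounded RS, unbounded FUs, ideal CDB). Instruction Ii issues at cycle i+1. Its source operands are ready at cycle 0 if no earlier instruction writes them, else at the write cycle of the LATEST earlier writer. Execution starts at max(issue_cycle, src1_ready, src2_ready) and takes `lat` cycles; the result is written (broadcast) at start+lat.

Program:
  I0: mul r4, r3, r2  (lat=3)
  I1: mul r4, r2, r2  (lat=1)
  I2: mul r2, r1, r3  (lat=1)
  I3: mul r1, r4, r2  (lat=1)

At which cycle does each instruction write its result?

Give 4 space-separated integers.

I0 mul r4: issue@1 deps=(None,None) exec_start@1 write@4
I1 mul r4: issue@2 deps=(None,None) exec_start@2 write@3
I2 mul r2: issue@3 deps=(None,None) exec_start@3 write@4
I3 mul r1: issue@4 deps=(1,2) exec_start@4 write@5

Answer: 4 3 4 5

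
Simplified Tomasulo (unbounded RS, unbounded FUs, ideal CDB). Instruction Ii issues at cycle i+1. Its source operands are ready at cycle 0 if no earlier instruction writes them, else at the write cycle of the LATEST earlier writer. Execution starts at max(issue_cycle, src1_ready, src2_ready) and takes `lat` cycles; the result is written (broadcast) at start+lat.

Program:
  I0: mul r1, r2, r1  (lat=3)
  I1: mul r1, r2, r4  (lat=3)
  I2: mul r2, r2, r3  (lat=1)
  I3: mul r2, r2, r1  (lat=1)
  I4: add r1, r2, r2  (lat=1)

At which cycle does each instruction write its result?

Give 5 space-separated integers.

I0 mul r1: issue@1 deps=(None,None) exec_start@1 write@4
I1 mul r1: issue@2 deps=(None,None) exec_start@2 write@5
I2 mul r2: issue@3 deps=(None,None) exec_start@3 write@4
I3 mul r2: issue@4 deps=(2,1) exec_start@5 write@6
I4 add r1: issue@5 deps=(3,3) exec_start@6 write@7

Answer: 4 5 4 6 7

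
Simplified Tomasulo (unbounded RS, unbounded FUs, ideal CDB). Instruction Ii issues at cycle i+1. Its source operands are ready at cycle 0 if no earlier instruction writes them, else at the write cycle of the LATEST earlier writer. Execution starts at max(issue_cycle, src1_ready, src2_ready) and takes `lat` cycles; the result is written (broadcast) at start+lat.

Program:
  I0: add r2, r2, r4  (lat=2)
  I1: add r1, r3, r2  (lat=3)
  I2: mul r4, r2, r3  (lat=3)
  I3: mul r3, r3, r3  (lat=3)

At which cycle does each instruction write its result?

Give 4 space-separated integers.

Answer: 3 6 6 7

Derivation:
I0 add r2: issue@1 deps=(None,None) exec_start@1 write@3
I1 add r1: issue@2 deps=(None,0) exec_start@3 write@6
I2 mul r4: issue@3 deps=(0,None) exec_start@3 write@6
I3 mul r3: issue@4 deps=(None,None) exec_start@4 write@7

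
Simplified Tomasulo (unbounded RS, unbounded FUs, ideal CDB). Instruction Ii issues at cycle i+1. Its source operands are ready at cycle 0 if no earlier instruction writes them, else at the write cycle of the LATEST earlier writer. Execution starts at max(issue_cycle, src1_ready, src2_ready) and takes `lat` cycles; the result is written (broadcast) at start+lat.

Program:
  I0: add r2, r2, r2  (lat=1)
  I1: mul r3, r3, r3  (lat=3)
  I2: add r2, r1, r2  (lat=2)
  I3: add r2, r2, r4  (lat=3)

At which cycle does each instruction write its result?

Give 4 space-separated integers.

I0 add r2: issue@1 deps=(None,None) exec_start@1 write@2
I1 mul r3: issue@2 deps=(None,None) exec_start@2 write@5
I2 add r2: issue@3 deps=(None,0) exec_start@3 write@5
I3 add r2: issue@4 deps=(2,None) exec_start@5 write@8

Answer: 2 5 5 8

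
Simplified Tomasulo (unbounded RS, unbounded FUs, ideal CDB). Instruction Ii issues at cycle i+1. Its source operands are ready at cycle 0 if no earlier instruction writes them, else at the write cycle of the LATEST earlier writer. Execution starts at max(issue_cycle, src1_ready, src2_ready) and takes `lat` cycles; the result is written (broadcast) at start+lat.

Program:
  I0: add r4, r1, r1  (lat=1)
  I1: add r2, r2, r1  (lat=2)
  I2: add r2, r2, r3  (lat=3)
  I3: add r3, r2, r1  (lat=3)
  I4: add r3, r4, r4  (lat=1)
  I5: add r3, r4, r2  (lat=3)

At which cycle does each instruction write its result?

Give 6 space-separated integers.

Answer: 2 4 7 10 6 10

Derivation:
I0 add r4: issue@1 deps=(None,None) exec_start@1 write@2
I1 add r2: issue@2 deps=(None,None) exec_start@2 write@4
I2 add r2: issue@3 deps=(1,None) exec_start@4 write@7
I3 add r3: issue@4 deps=(2,None) exec_start@7 write@10
I4 add r3: issue@5 deps=(0,0) exec_start@5 write@6
I5 add r3: issue@6 deps=(0,2) exec_start@7 write@10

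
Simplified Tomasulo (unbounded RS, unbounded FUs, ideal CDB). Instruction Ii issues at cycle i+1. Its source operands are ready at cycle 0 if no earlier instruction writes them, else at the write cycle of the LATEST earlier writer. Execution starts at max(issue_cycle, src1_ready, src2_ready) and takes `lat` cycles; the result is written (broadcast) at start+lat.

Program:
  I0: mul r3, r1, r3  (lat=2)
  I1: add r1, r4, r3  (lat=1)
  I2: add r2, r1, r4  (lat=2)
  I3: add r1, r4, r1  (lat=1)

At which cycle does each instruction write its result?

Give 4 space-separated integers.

Answer: 3 4 6 5

Derivation:
I0 mul r3: issue@1 deps=(None,None) exec_start@1 write@3
I1 add r1: issue@2 deps=(None,0) exec_start@3 write@4
I2 add r2: issue@3 deps=(1,None) exec_start@4 write@6
I3 add r1: issue@4 deps=(None,1) exec_start@4 write@5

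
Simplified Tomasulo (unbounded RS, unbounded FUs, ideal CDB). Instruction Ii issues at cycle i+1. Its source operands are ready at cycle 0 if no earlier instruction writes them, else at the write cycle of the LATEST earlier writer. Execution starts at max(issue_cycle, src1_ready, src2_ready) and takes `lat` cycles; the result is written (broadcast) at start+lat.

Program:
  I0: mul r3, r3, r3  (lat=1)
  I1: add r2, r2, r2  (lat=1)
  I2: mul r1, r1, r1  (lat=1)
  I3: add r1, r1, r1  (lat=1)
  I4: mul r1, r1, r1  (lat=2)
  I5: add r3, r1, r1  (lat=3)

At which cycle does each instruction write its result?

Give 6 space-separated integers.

Answer: 2 3 4 5 7 10

Derivation:
I0 mul r3: issue@1 deps=(None,None) exec_start@1 write@2
I1 add r2: issue@2 deps=(None,None) exec_start@2 write@3
I2 mul r1: issue@3 deps=(None,None) exec_start@3 write@4
I3 add r1: issue@4 deps=(2,2) exec_start@4 write@5
I4 mul r1: issue@5 deps=(3,3) exec_start@5 write@7
I5 add r3: issue@6 deps=(4,4) exec_start@7 write@10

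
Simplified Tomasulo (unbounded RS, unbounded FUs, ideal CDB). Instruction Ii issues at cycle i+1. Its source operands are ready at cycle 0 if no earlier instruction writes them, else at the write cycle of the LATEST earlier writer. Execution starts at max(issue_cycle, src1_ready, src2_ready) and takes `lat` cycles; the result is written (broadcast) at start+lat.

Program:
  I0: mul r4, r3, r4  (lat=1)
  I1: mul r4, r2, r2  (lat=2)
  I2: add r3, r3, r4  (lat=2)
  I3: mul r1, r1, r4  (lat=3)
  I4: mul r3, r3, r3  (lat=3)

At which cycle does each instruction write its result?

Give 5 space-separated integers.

I0 mul r4: issue@1 deps=(None,None) exec_start@1 write@2
I1 mul r4: issue@2 deps=(None,None) exec_start@2 write@4
I2 add r3: issue@3 deps=(None,1) exec_start@4 write@6
I3 mul r1: issue@4 deps=(None,1) exec_start@4 write@7
I4 mul r3: issue@5 deps=(2,2) exec_start@6 write@9

Answer: 2 4 6 7 9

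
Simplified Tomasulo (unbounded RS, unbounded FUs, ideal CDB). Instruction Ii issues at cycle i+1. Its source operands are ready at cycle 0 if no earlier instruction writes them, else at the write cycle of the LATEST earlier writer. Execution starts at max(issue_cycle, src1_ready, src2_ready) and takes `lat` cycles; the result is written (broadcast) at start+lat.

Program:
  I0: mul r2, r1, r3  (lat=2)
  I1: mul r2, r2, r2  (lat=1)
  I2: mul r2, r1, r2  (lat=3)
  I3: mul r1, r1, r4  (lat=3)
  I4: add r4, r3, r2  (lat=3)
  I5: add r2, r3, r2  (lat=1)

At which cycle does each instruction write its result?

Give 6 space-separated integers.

I0 mul r2: issue@1 deps=(None,None) exec_start@1 write@3
I1 mul r2: issue@2 deps=(0,0) exec_start@3 write@4
I2 mul r2: issue@3 deps=(None,1) exec_start@4 write@7
I3 mul r1: issue@4 deps=(None,None) exec_start@4 write@7
I4 add r4: issue@5 deps=(None,2) exec_start@7 write@10
I5 add r2: issue@6 deps=(None,2) exec_start@7 write@8

Answer: 3 4 7 7 10 8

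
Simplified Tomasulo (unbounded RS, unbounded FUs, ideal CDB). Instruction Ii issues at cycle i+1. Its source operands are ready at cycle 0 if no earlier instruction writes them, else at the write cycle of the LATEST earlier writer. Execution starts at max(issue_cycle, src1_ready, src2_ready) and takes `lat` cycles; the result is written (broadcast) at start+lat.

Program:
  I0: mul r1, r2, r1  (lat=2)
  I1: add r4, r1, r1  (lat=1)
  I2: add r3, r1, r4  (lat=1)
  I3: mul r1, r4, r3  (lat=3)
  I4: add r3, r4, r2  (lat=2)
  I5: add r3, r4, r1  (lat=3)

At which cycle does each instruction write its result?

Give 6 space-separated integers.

Answer: 3 4 5 8 7 11

Derivation:
I0 mul r1: issue@1 deps=(None,None) exec_start@1 write@3
I1 add r4: issue@2 deps=(0,0) exec_start@3 write@4
I2 add r3: issue@3 deps=(0,1) exec_start@4 write@5
I3 mul r1: issue@4 deps=(1,2) exec_start@5 write@8
I4 add r3: issue@5 deps=(1,None) exec_start@5 write@7
I5 add r3: issue@6 deps=(1,3) exec_start@8 write@11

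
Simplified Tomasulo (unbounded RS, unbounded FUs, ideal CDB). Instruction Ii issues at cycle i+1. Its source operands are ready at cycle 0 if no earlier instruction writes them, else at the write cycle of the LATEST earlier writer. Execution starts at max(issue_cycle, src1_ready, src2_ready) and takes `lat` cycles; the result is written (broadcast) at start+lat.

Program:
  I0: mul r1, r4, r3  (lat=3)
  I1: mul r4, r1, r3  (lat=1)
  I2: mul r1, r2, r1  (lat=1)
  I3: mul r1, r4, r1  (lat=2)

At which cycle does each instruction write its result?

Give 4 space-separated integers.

Answer: 4 5 5 7

Derivation:
I0 mul r1: issue@1 deps=(None,None) exec_start@1 write@4
I1 mul r4: issue@2 deps=(0,None) exec_start@4 write@5
I2 mul r1: issue@3 deps=(None,0) exec_start@4 write@5
I3 mul r1: issue@4 deps=(1,2) exec_start@5 write@7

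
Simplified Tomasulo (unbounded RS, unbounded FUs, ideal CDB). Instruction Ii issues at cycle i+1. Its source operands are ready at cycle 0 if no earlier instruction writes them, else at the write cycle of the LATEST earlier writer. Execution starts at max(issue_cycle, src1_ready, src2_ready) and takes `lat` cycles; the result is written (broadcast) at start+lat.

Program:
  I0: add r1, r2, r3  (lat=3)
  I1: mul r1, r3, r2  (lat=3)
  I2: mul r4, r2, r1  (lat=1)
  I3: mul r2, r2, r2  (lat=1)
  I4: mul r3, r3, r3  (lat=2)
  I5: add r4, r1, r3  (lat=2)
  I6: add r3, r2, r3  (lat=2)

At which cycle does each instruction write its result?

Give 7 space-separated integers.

Answer: 4 5 6 5 7 9 9

Derivation:
I0 add r1: issue@1 deps=(None,None) exec_start@1 write@4
I1 mul r1: issue@2 deps=(None,None) exec_start@2 write@5
I2 mul r4: issue@3 deps=(None,1) exec_start@5 write@6
I3 mul r2: issue@4 deps=(None,None) exec_start@4 write@5
I4 mul r3: issue@5 deps=(None,None) exec_start@5 write@7
I5 add r4: issue@6 deps=(1,4) exec_start@7 write@9
I6 add r3: issue@7 deps=(3,4) exec_start@7 write@9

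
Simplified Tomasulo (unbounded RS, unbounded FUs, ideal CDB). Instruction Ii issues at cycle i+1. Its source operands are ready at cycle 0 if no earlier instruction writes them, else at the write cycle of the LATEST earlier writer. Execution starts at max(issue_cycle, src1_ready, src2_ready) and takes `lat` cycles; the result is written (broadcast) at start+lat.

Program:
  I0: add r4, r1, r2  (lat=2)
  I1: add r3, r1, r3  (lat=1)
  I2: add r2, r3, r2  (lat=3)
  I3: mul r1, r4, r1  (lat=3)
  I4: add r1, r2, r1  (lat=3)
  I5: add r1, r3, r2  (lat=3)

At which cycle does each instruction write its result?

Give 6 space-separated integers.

I0 add r4: issue@1 deps=(None,None) exec_start@1 write@3
I1 add r3: issue@2 deps=(None,None) exec_start@2 write@3
I2 add r2: issue@3 deps=(1,None) exec_start@3 write@6
I3 mul r1: issue@4 deps=(0,None) exec_start@4 write@7
I4 add r1: issue@5 deps=(2,3) exec_start@7 write@10
I5 add r1: issue@6 deps=(1,2) exec_start@6 write@9

Answer: 3 3 6 7 10 9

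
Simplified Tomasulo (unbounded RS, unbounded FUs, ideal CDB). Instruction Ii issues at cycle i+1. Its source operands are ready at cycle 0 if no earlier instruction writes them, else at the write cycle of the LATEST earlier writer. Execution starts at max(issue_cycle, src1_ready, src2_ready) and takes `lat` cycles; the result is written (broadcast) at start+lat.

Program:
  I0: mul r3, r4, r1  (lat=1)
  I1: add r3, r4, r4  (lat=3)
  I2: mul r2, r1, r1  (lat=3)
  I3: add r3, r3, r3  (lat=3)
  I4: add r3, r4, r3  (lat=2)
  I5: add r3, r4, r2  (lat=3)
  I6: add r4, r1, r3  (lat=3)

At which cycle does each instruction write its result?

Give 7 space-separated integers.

Answer: 2 5 6 8 10 9 12

Derivation:
I0 mul r3: issue@1 deps=(None,None) exec_start@1 write@2
I1 add r3: issue@2 deps=(None,None) exec_start@2 write@5
I2 mul r2: issue@3 deps=(None,None) exec_start@3 write@6
I3 add r3: issue@4 deps=(1,1) exec_start@5 write@8
I4 add r3: issue@5 deps=(None,3) exec_start@8 write@10
I5 add r3: issue@6 deps=(None,2) exec_start@6 write@9
I6 add r4: issue@7 deps=(None,5) exec_start@9 write@12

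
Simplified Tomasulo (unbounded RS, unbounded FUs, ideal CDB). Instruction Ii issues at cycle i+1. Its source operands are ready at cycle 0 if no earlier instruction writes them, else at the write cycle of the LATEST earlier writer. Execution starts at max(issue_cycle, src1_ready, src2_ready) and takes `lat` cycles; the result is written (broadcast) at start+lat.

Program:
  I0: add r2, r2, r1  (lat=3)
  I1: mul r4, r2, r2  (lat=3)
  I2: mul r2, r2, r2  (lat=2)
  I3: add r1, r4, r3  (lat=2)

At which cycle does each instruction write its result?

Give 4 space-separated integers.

Answer: 4 7 6 9

Derivation:
I0 add r2: issue@1 deps=(None,None) exec_start@1 write@4
I1 mul r4: issue@2 deps=(0,0) exec_start@4 write@7
I2 mul r2: issue@3 deps=(0,0) exec_start@4 write@6
I3 add r1: issue@4 deps=(1,None) exec_start@7 write@9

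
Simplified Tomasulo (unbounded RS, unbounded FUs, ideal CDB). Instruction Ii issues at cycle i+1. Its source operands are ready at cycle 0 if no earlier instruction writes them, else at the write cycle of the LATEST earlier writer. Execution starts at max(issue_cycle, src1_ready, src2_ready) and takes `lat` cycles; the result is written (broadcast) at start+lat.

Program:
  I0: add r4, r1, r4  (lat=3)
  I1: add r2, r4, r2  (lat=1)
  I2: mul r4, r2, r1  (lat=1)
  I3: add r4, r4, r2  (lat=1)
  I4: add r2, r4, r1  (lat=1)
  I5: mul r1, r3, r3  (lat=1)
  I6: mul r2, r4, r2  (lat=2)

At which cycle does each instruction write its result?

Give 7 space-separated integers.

I0 add r4: issue@1 deps=(None,None) exec_start@1 write@4
I1 add r2: issue@2 deps=(0,None) exec_start@4 write@5
I2 mul r4: issue@3 deps=(1,None) exec_start@5 write@6
I3 add r4: issue@4 deps=(2,1) exec_start@6 write@7
I4 add r2: issue@5 deps=(3,None) exec_start@7 write@8
I5 mul r1: issue@6 deps=(None,None) exec_start@6 write@7
I6 mul r2: issue@7 deps=(3,4) exec_start@8 write@10

Answer: 4 5 6 7 8 7 10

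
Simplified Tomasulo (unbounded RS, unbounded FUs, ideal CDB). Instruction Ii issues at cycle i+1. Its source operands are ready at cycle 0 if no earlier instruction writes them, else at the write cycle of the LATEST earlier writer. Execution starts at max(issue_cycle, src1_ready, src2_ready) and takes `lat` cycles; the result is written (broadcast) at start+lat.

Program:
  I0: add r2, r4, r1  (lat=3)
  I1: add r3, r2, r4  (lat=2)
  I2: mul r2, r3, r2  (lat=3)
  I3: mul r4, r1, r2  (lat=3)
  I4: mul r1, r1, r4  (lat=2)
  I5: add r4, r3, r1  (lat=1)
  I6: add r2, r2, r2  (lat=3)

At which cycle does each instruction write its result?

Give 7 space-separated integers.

I0 add r2: issue@1 deps=(None,None) exec_start@1 write@4
I1 add r3: issue@2 deps=(0,None) exec_start@4 write@6
I2 mul r2: issue@3 deps=(1,0) exec_start@6 write@9
I3 mul r4: issue@4 deps=(None,2) exec_start@9 write@12
I4 mul r1: issue@5 deps=(None,3) exec_start@12 write@14
I5 add r4: issue@6 deps=(1,4) exec_start@14 write@15
I6 add r2: issue@7 deps=(2,2) exec_start@9 write@12

Answer: 4 6 9 12 14 15 12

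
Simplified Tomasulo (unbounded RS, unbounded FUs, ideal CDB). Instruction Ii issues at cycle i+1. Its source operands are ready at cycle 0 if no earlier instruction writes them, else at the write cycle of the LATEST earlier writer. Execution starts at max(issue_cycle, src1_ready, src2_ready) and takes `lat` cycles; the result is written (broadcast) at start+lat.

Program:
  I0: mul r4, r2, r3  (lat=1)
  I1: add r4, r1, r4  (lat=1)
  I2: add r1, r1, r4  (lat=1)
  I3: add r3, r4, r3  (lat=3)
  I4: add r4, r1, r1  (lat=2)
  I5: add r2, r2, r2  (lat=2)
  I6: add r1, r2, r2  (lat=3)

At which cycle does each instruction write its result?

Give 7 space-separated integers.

Answer: 2 3 4 7 7 8 11

Derivation:
I0 mul r4: issue@1 deps=(None,None) exec_start@1 write@2
I1 add r4: issue@2 deps=(None,0) exec_start@2 write@3
I2 add r1: issue@3 deps=(None,1) exec_start@3 write@4
I3 add r3: issue@4 deps=(1,None) exec_start@4 write@7
I4 add r4: issue@5 deps=(2,2) exec_start@5 write@7
I5 add r2: issue@6 deps=(None,None) exec_start@6 write@8
I6 add r1: issue@7 deps=(5,5) exec_start@8 write@11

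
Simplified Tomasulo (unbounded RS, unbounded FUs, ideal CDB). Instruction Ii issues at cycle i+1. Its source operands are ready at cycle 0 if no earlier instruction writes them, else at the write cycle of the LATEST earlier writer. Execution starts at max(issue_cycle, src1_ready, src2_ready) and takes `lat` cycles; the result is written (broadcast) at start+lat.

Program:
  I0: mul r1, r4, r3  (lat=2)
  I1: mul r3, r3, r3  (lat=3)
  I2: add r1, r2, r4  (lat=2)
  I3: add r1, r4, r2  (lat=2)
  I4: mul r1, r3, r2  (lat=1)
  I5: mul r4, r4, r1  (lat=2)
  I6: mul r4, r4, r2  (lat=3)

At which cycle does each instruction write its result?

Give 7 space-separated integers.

Answer: 3 5 5 6 6 8 11

Derivation:
I0 mul r1: issue@1 deps=(None,None) exec_start@1 write@3
I1 mul r3: issue@2 deps=(None,None) exec_start@2 write@5
I2 add r1: issue@3 deps=(None,None) exec_start@3 write@5
I3 add r1: issue@4 deps=(None,None) exec_start@4 write@6
I4 mul r1: issue@5 deps=(1,None) exec_start@5 write@6
I5 mul r4: issue@6 deps=(None,4) exec_start@6 write@8
I6 mul r4: issue@7 deps=(5,None) exec_start@8 write@11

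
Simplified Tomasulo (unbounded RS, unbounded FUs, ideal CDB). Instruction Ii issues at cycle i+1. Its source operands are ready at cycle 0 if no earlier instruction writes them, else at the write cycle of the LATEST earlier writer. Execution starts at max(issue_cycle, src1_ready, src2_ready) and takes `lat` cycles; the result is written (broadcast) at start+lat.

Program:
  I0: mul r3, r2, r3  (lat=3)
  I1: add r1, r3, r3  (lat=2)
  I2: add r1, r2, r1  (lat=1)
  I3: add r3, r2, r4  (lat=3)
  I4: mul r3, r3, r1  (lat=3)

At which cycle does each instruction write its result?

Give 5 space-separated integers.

Answer: 4 6 7 7 10

Derivation:
I0 mul r3: issue@1 deps=(None,None) exec_start@1 write@4
I1 add r1: issue@2 deps=(0,0) exec_start@4 write@6
I2 add r1: issue@3 deps=(None,1) exec_start@6 write@7
I3 add r3: issue@4 deps=(None,None) exec_start@4 write@7
I4 mul r3: issue@5 deps=(3,2) exec_start@7 write@10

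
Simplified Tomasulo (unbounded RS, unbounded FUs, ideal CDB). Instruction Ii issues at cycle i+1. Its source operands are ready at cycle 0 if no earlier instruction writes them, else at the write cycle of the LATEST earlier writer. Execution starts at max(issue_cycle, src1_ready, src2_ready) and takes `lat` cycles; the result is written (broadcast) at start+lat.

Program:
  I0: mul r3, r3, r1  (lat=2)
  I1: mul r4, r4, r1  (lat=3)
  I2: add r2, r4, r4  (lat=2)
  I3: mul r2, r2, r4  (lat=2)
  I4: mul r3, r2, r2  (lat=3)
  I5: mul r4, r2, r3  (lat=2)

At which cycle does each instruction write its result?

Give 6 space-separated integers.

Answer: 3 5 7 9 12 14

Derivation:
I0 mul r3: issue@1 deps=(None,None) exec_start@1 write@3
I1 mul r4: issue@2 deps=(None,None) exec_start@2 write@5
I2 add r2: issue@3 deps=(1,1) exec_start@5 write@7
I3 mul r2: issue@4 deps=(2,1) exec_start@7 write@9
I4 mul r3: issue@5 deps=(3,3) exec_start@9 write@12
I5 mul r4: issue@6 deps=(3,4) exec_start@12 write@14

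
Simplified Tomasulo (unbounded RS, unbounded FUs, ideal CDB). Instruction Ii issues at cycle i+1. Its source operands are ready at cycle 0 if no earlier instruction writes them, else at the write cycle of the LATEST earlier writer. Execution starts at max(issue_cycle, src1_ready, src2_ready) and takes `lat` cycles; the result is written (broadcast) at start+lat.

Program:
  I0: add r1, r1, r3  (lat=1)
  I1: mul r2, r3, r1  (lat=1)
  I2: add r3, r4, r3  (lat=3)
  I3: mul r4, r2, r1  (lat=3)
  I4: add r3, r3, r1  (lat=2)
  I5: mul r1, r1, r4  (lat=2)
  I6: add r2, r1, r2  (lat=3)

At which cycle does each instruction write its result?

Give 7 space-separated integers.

Answer: 2 3 6 7 8 9 12

Derivation:
I0 add r1: issue@1 deps=(None,None) exec_start@1 write@2
I1 mul r2: issue@2 deps=(None,0) exec_start@2 write@3
I2 add r3: issue@3 deps=(None,None) exec_start@3 write@6
I3 mul r4: issue@4 deps=(1,0) exec_start@4 write@7
I4 add r3: issue@5 deps=(2,0) exec_start@6 write@8
I5 mul r1: issue@6 deps=(0,3) exec_start@7 write@9
I6 add r2: issue@7 deps=(5,1) exec_start@9 write@12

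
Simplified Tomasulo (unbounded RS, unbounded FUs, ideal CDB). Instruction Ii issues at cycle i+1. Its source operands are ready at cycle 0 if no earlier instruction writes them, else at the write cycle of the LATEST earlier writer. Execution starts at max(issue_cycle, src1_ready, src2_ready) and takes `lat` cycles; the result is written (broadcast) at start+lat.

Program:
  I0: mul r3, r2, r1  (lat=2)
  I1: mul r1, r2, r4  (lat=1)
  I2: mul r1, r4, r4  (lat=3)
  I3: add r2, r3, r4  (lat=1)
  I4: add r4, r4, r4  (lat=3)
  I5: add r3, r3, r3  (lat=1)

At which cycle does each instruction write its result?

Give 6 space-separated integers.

Answer: 3 3 6 5 8 7

Derivation:
I0 mul r3: issue@1 deps=(None,None) exec_start@1 write@3
I1 mul r1: issue@2 deps=(None,None) exec_start@2 write@3
I2 mul r1: issue@3 deps=(None,None) exec_start@3 write@6
I3 add r2: issue@4 deps=(0,None) exec_start@4 write@5
I4 add r4: issue@5 deps=(None,None) exec_start@5 write@8
I5 add r3: issue@6 deps=(0,0) exec_start@6 write@7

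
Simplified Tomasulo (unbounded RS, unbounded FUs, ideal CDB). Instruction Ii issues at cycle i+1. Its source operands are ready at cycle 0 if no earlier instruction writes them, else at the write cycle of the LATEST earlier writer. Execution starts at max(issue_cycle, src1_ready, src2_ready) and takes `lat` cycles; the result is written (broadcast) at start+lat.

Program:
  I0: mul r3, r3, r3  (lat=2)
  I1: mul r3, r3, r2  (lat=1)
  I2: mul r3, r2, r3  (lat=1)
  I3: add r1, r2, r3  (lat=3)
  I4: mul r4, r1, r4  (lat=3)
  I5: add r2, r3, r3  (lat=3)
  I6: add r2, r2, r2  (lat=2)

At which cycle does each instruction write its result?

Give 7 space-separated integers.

I0 mul r3: issue@1 deps=(None,None) exec_start@1 write@3
I1 mul r3: issue@2 deps=(0,None) exec_start@3 write@4
I2 mul r3: issue@3 deps=(None,1) exec_start@4 write@5
I3 add r1: issue@4 deps=(None,2) exec_start@5 write@8
I4 mul r4: issue@5 deps=(3,None) exec_start@8 write@11
I5 add r2: issue@6 deps=(2,2) exec_start@6 write@9
I6 add r2: issue@7 deps=(5,5) exec_start@9 write@11

Answer: 3 4 5 8 11 9 11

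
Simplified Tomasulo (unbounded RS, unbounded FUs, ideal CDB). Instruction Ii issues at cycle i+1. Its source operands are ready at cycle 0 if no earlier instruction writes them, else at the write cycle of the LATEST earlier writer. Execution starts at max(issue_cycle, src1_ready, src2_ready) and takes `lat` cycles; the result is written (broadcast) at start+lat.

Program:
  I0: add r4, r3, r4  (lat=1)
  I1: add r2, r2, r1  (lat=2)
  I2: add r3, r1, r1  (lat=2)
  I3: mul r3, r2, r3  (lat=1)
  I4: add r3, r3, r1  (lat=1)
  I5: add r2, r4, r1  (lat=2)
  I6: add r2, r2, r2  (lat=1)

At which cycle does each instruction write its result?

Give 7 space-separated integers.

Answer: 2 4 5 6 7 8 9

Derivation:
I0 add r4: issue@1 deps=(None,None) exec_start@1 write@2
I1 add r2: issue@2 deps=(None,None) exec_start@2 write@4
I2 add r3: issue@3 deps=(None,None) exec_start@3 write@5
I3 mul r3: issue@4 deps=(1,2) exec_start@5 write@6
I4 add r3: issue@5 deps=(3,None) exec_start@6 write@7
I5 add r2: issue@6 deps=(0,None) exec_start@6 write@8
I6 add r2: issue@7 deps=(5,5) exec_start@8 write@9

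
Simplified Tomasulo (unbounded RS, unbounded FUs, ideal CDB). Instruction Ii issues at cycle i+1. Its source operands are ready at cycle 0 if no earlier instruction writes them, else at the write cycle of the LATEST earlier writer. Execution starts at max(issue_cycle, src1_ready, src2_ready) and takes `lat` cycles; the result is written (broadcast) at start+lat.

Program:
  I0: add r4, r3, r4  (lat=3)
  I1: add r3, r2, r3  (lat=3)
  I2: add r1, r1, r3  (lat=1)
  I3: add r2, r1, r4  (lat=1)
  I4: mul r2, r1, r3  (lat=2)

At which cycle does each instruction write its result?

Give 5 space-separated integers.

I0 add r4: issue@1 deps=(None,None) exec_start@1 write@4
I1 add r3: issue@2 deps=(None,None) exec_start@2 write@5
I2 add r1: issue@3 deps=(None,1) exec_start@5 write@6
I3 add r2: issue@4 deps=(2,0) exec_start@6 write@7
I4 mul r2: issue@5 deps=(2,1) exec_start@6 write@8

Answer: 4 5 6 7 8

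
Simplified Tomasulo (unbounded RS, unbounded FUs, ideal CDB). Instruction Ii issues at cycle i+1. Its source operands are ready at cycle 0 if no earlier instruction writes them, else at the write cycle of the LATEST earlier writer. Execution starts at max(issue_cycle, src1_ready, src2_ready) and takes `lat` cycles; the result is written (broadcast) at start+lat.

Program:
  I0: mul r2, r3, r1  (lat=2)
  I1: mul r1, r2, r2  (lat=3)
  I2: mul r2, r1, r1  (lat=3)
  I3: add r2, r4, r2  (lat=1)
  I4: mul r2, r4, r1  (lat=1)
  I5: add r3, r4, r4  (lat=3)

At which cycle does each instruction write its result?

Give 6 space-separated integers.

I0 mul r2: issue@1 deps=(None,None) exec_start@1 write@3
I1 mul r1: issue@2 deps=(0,0) exec_start@3 write@6
I2 mul r2: issue@3 deps=(1,1) exec_start@6 write@9
I3 add r2: issue@4 deps=(None,2) exec_start@9 write@10
I4 mul r2: issue@5 deps=(None,1) exec_start@6 write@7
I5 add r3: issue@6 deps=(None,None) exec_start@6 write@9

Answer: 3 6 9 10 7 9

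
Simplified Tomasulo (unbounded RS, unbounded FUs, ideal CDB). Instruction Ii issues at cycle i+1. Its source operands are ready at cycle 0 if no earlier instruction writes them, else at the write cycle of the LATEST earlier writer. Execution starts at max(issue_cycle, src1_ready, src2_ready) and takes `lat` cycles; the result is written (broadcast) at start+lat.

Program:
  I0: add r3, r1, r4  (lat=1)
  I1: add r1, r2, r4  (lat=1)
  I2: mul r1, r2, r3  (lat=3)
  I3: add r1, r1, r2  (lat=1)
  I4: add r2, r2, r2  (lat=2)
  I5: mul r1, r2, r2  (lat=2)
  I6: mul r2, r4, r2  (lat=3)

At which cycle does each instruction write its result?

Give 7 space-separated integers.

I0 add r3: issue@1 deps=(None,None) exec_start@1 write@2
I1 add r1: issue@2 deps=(None,None) exec_start@2 write@3
I2 mul r1: issue@3 deps=(None,0) exec_start@3 write@6
I3 add r1: issue@4 deps=(2,None) exec_start@6 write@7
I4 add r2: issue@5 deps=(None,None) exec_start@5 write@7
I5 mul r1: issue@6 deps=(4,4) exec_start@7 write@9
I6 mul r2: issue@7 deps=(None,4) exec_start@7 write@10

Answer: 2 3 6 7 7 9 10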